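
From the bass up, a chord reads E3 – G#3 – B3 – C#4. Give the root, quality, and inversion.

C# minor seventh, first inversion

Reducing to letter names: E, G#, B, C#. These stack in thirds as C#–E–G#–B — a C# minor seventh chord.
E is the third of C# minor seventh; third in the bass means first inversion (figured bass 6/5).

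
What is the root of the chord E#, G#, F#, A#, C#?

F#

E#, G#, F#, A#, C# are the tones of an F# major ninth chord (F#–A#–C#–E#–G#), making F# the root.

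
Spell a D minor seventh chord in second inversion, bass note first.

A, C, D, F

D minor seventh is D–F–A–C. Second inversion puts the fifth (A) in the bass, with the remaining tones above: A, C, D, F.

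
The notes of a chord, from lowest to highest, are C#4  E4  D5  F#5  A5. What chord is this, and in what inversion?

D major ninth, third inversion

The distinct note names are C#, E, D, F#, A. Stacked in thirds they read D–F#–A–C#–E, which is a major ninth chord on D.
C# is the seventh of D major ninth; seventh in the bass means third inversion.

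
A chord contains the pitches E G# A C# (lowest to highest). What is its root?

E, G#, A, C# are the tones of an A major seventh chord (A–C#–E–G#), making A the root.

A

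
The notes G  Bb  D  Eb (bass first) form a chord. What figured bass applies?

6/5

The notes G, Bb, D, Eb stack in thirds as Eb–G–Bb–D — an Eb major seventh chord. The bass G is the third, so this is first inversion: figured 6/5.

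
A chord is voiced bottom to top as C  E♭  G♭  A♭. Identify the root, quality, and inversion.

The distinct note names are C, Eb, Gb, Ab. Stacked in thirds they read Ab–C–Eb–Gb, which is a dominant seventh chord on Ab.
The lowest note is C, the third of the chord, so this is first inversion (figured bass 6/5).

Ab dominant seventh, first inversion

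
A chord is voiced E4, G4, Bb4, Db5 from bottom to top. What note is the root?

E

The distinct letter names are E, G, Bb, Db. Arranged as a stack of thirds they read E–G–Bb–Db, so E is the root (an E diminished seventh chord).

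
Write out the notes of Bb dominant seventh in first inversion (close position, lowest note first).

Bb dominant seventh is Bb–D–F–Ab. First inversion puts the third (D) in the bass, with the remaining tones above: D, F, Ab, Bb.

D, F, Ab, Bb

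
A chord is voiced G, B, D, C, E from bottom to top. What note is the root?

C

G, B, D, C, E are the tones of a C major ninth chord (C–E–G–B–D), making C the root.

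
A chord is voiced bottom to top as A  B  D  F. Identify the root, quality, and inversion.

The pitch classes A, B, D, F arrange in thirds as B–D–F–A: a B half-diminished seventh chord.
With the seventh (A) in the bass, the chord is in third inversion (figured bass 4/2).

B half-diminished seventh, third inversion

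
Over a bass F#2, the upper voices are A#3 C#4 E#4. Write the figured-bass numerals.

7

The notes F#, A#, C#, E# stack in thirds as F#–A#–C#–E# — an F# major seventh chord. The bass F# is the root, so this is root position: figured 7.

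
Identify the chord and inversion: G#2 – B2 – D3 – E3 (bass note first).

The distinct note names are G#, B, D, E. Stacked in thirds they read E–G#–B–D, which is a dominant seventh chord on E.
With the third (G#) in the bass, the chord is in first inversion (figured bass 6/5).

E dominant seventh, first inversion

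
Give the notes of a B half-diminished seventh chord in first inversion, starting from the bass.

B half-diminished seventh is B–D–F–A. First inversion puts the third (D) in the bass, with the remaining tones above: D, F, A, B.

D, F, A, B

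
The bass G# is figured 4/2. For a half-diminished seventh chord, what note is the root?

A#

The figures 4/2 mean the seventh of the chord is in the bass. If G# is the seventh of a half-diminished seventh chord, the root is A# (chord tones A#–C#–E–G#).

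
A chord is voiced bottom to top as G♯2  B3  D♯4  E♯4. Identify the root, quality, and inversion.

E# half-diminished seventh, first inversion

Reducing to letter names: G#, B, D#, E#. These stack in thirds as E#–G#–B–D# — an E# half-diminished seventh chord.
With the third (G#) in the bass, the chord is in first inversion (figured bass 6/5).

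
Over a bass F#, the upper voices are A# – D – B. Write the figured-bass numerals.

The notes F#, A#, D, B stack in thirds as B–D–F#–A# — a B minor-major seventh chord. The bass F# is the fifth, so this is second inversion: figured 4/3.

4/3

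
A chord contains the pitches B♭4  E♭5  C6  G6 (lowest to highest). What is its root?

C

The distinct letter names are Bb, Eb, C, G. Arranged as a stack of thirds they read C–Eb–G–Bb, so C is the root (a C minor seventh chord).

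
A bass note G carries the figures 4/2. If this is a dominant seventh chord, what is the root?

The figures 4/2 mean the seventh of the chord is in the bass. If G is the seventh of a dominant seventh chord, the root is A (chord tones A–C#–E–G).

A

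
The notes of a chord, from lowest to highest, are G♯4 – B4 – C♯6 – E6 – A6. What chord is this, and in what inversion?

A major ninth, third inversion

Reducing to letter names: G#, B, C#, E, A. These stack in thirds as A–C#–E–G#–B — an A major ninth chord.
G# is the seventh of A major ninth; seventh in the bass means third inversion.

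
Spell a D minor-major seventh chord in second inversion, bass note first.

Spelling D minor-major seventh: D–F–A–C#. In second inversion the fifth is bass, giving A, C#, D, F from the bottom.

A, C#, D, F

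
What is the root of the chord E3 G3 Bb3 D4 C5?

Reordering E, G, Bb, D, C into stacked thirds gives C–E–G–Bb–D; the bottom of that stack, C, is the root.

C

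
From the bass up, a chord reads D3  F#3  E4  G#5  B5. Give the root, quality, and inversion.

E dominant ninth, third inversion

Reducing to letter names: D, F#, E, G#, B. These stack in thirds as E–G#–B–D–F# — an E dominant ninth chord.
The lowest note is D, the seventh of the chord, so this is third inversion.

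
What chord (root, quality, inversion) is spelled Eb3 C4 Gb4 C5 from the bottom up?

Reducing to letter names: Eb, C, Gb. These stack in thirds as C–Eb–Gb — a C diminished triad.
The lowest note is Eb, the third of the chord, so this is first inversion (figured bass 6).

C diminished, first inversion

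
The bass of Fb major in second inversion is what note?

Fb major is Fb–Ab–Cb. Second inversion places the fifth in the bass: Cb.

Cb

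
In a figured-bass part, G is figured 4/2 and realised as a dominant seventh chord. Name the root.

The figures 4/2 mean the seventh of the chord is in the bass. If G is the seventh of a dominant seventh chord, the root is A (chord tones A–C#–E–G).

A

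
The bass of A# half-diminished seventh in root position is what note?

A#

The root of A# half-diminished seventh (A#–C#–E–G#) is A#; that is the bass in root position.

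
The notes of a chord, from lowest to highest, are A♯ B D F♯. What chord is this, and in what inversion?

B minor-major seventh, third inversion

The distinct note names are A#, B, D, F#. Stacked in thirds they read B–D–F#–A#, which is a minor-major seventh chord on B.
The lowest note is A#, the seventh of the chord, so this is third inversion (figured bass 4/2).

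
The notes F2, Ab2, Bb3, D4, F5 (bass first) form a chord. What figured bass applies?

The notes F, Ab, Bb, D stack in thirds as Bb–D–F–Ab — a Bb dominant seventh chord. The bass F is the fifth, so this is second inversion: figured 4/3.

4/3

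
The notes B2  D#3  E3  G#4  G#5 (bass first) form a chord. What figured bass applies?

The notes B, D#, E, G# stack in thirds as E–G#–B–D# — an E major seventh chord. The bass B is the fifth, so this is second inversion: figured 4/3.

4/3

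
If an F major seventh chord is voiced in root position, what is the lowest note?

The root of F major seventh (F–A–C–E) is F; that is the bass in root position.

F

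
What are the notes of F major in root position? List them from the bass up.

F, A, C

F major is F–A–C. Root position puts the root (F) in the bass, with the remaining tones above: F, A, C.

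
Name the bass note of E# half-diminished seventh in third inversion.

E# half-diminished seventh is E#–G#–B–D#. Third inversion places the seventh in the bass: D#.

D#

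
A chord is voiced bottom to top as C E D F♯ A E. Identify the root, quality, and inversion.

The pitch classes C, E, D, F#, A arrange in thirds as D–F#–A–C–E: a D dominant ninth chord.
With the seventh (C) in the bass, the chord is in third inversion.

D dominant ninth, third inversion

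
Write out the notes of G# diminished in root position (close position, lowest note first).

G#, B, D

The chord tones are G#–B–D. With the root (G#) lowest for root position: G#, B, D.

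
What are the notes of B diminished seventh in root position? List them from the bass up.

B, D, F, Ab

B diminished seventh is B–D–F–Ab. Root position puts the root (B) in the bass, with the remaining tones above: B, D, F, Ab.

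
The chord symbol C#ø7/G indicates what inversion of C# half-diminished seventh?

C#ø7/G means C# half-diminished seventh with G in the bass. G is the fifth of C# half-diminished seventh (C#–E–G–B), so this is second inversion.

second inversion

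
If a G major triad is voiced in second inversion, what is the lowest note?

G major is G–B–D. Second inversion places the fifth in the bass: D.

D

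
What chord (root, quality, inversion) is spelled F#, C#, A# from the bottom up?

F# major, root position

The distinct note names are F#, C#, A#. Stacked in thirds they read F#–A#–C#, which is a major triad on F#.
F# is the root of F# major; root in the bass means root position (figured bass 5/3).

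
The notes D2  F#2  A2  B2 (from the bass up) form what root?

The distinct letter names are D, F#, A, B. Arranged as a stack of thirds they read B–D–F#–A, so B is the root (a B minor seventh chord).

B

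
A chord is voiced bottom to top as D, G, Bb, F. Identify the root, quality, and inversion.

G minor seventh, second inversion

The pitch classes D, G, Bb, F arrange in thirds as G–Bb–D–F: a G minor seventh chord.
D is the fifth of G minor seventh; fifth in the bass means second inversion (figured bass 4/3).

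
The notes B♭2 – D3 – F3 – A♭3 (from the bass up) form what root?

The distinct letter names are Bb, D, F, Ab. Arranged as a stack of thirds they read Bb–D–F–Ab, so Bb is the root (a Bb dominant seventh chord).

Bb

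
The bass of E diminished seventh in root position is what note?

E

In root position the root is lowest. For E diminished seventh (E–G–Bb–Db) that is E.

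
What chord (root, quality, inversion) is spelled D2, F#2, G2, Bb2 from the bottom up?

G minor-major seventh, second inversion

The pitch classes D, F#, G, Bb arrange in thirds as G–Bb–D–F#: a G minor-major seventh chord.
D is the fifth of G minor-major seventh; fifth in the bass means second inversion (figured bass 4/3).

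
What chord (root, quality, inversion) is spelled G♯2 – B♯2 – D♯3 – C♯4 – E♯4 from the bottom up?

Reducing to letter names: G#, B#, D#, C#, E#. These stack in thirds as C#–E#–G#–B#–D# — a C# major ninth chord.
G# is the fifth of C# major ninth; fifth in the bass means second inversion.

C# major ninth, second inversion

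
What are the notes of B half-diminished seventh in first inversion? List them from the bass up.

D, F, A, B

Spelling B half-diminished seventh: B–D–F–A. In first inversion the third is bass, giving D, F, A, B from the bottom.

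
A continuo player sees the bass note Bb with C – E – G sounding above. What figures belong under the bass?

4/2

The notes Bb, C, E, G stack in thirds as C–E–G–Bb — a C dominant seventh chord. The bass Bb is the seventh, so this is third inversion: figured 4/2.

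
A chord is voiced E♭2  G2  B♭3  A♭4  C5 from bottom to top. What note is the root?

Ab

Eb, G, Bb, Ab, C are the tones of an Ab major ninth chord (Ab–C–Eb–G–Bb), making Ab the root.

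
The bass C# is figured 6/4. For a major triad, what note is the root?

The figures 6/4 mean the fifth of the chord is in the bass. If C# is the fifth of a major triad, the root is F# (chord tones F#–A#–C#).

F#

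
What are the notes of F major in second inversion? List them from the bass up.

C, F, A

The chord tones are F–A–C. With the fifth (C) lowest for second inversion: C, F, A.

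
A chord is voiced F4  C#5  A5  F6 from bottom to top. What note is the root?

Reordering F, C#, A into stacked thirds gives F–A–C#; the bottom of that stack, F, is the root.

F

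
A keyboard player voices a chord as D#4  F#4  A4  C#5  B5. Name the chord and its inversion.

The pitch classes D#, F#, A, C#, B arrange in thirds as B–D#–F#–A–C#: a B dominant ninth chord.
The lowest note is D#, the third of the chord, so this is first inversion.

B dominant ninth, first inversion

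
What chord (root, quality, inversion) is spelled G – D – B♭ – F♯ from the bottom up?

Reducing to letter names: G, D, Bb, F#. These stack in thirds as G–Bb–D–F# — a G minor-major seventh chord.
The lowest note is G, the root of the chord, so this is root position (figured bass 7).

G minor-major seventh, root position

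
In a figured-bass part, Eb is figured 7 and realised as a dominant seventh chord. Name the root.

The figures 7 mean the root of the chord is in the bass. If Eb is the root of a dominant seventh chord, the root is Eb (chord tones Eb–G–Bb–Db).

Eb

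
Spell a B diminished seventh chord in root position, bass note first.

Spelling B diminished seventh: B–D–F–Ab. In root position the root is bass, giving B, D, F, Ab from the bottom.

B, D, F, Ab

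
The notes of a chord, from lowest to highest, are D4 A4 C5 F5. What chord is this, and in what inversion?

The pitch classes D, A, C, F arrange in thirds as D–F–A–C: a D minor seventh chord.
D is the root of D minor seventh; root in the bass means root position (figured bass 7).

D minor seventh, root position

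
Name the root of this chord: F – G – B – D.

G

F, G, B, D are the tones of a G dominant seventh chord (G–B–D–F), making G the root.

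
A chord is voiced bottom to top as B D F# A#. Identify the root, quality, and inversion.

The distinct note names are B, D, F#, A#. Stacked in thirds they read B–D–F#–A#, which is a minor-major seventh chord on B.
The lowest note is B, the root of the chord, so this is root position (figured bass 7).

B minor-major seventh, root position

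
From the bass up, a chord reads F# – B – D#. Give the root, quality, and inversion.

The pitch classes F#, B, D# arrange in thirds as B–D#–F#: a B major triad.
With the fifth (F#) in the bass, the chord is in second inversion (figured bass 6/4).

B major, second inversion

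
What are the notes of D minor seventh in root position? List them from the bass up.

D minor seventh is D–F–A–C. Root position puts the root (D) in the bass, with the remaining tones above: D, F, A, C.

D, F, A, C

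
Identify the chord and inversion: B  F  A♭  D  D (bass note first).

The distinct note names are B, F, Ab, D. Stacked in thirds they read B–D–F–Ab, which is a diminished seventh chord on B.
With the root (B) in the bass, the chord is in root position (figured bass 7).

B diminished seventh, root position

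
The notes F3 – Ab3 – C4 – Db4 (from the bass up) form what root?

F, Ab, C, Db are the tones of a Db major seventh chord (Db–F–Ab–C), making Db the root.

Db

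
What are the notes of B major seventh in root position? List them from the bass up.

The chord tones are B–D#–F#–A#. With the root (B) lowest for root position: B, D#, F#, A#.

B, D#, F#, A#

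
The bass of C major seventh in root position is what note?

The root of C major seventh (C–E–G–B) is C; that is the bass in root position.

C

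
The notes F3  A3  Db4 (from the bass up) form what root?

Db

Reordering F, A, Db into stacked thirds gives Db–F–A; the bottom of that stack, Db, is the root.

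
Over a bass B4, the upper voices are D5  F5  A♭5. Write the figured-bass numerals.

The notes B, D, F, Ab stack in thirds as B–D–F–Ab — a B diminished seventh chord. The bass B is the root, so this is root position: figured 7.

7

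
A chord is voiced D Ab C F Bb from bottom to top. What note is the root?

Bb

The distinct letter names are D, Ab, C, F, Bb. Arranged as a stack of thirds they read Bb–D–F–Ab–C, so Bb is the root (a Bb dominant ninth chord).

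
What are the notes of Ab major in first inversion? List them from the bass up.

The chord tones are Ab–C–Eb. With the third (C) lowest for first inversion: C, Eb, Ab.

C, Eb, Ab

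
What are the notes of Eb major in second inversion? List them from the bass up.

Bb, Eb, G

The chord tones are Eb–G–Bb. With the fifth (Bb) lowest for second inversion: Bb, Eb, G.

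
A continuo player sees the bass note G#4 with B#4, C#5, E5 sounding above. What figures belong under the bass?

The notes G#, B#, C#, E stack in thirds as C#–E–G#–B# — a C# minor-major seventh chord. The bass G# is the fifth, so this is second inversion: figured 4/3.

4/3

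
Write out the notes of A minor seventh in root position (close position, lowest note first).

A, C, E, G

Spelling A minor seventh: A–C–E–G. In root position the root is bass, giving A, C, E, G from the bottom.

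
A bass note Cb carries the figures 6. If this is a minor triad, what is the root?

The figures 6 mean the third of the chord is in the bass. If Cb is the third of a minor triad, the root is Ab (chord tones Ab–Cb–Eb).

Ab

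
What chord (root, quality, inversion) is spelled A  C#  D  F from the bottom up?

D minor-major seventh, second inversion

The pitch classes A, C#, D, F arrange in thirds as D–F–A–C#: a D minor-major seventh chord.
The lowest note is A, the fifth of the chord, so this is second inversion (figured bass 4/3).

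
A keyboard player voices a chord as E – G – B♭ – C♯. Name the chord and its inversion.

C# diminished seventh, first inversion

The distinct note names are E, G, Bb, C#. Stacked in thirds they read C#–E–G–Bb, which is a diminished seventh chord on C#.
With the third (E) in the bass, the chord is in first inversion (figured bass 6/5).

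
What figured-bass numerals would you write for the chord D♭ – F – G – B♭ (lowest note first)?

4/3

The notes Db, F, G, Bb stack in thirds as G–Bb–Db–F — a G half-diminished seventh chord. The bass Db is the fifth, so this is second inversion: figured 4/3.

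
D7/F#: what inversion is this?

D7/F# means D dominant seventh with F# in the bass. F# is the third of D dominant seventh (D–F#–A–C), so this is first inversion.

first inversion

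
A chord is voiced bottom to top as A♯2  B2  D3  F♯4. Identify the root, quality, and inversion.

B minor-major seventh, third inversion

The pitch classes A#, B, D, F# arrange in thirds as B–D–F#–A#: a B minor-major seventh chord.
With the seventh (A#) in the bass, the chord is in third inversion (figured bass 4/2).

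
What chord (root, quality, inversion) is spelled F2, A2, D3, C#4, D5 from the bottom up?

Reducing to letter names: F, A, D, C#. These stack in thirds as D–F–A–C# — a D minor-major seventh chord.
With the third (F) in the bass, the chord is in first inversion (figured bass 6/5).

D minor-major seventh, first inversion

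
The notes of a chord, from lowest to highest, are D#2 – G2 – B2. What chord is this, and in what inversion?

The distinct note names are D#, G, B. Stacked in thirds they read G–B–D#, which is an augmented triad on G.
D# is the fifth of G augmented; fifth in the bass means second inversion (figured bass 6/4).

G augmented, second inversion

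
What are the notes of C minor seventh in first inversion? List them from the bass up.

Eb, G, Bb, C

The chord tones are C–Eb–G–Bb. With the third (Eb) lowest for first inversion: Eb, G, Bb, C.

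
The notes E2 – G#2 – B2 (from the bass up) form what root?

Reordering E, G#, B into stacked thirds gives E–G#–B; the bottom of that stack, E, is the root.

E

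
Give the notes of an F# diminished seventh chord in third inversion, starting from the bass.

F# diminished seventh is F#–A–C–Eb. Third inversion puts the seventh (Eb) in the bass, with the remaining tones above: Eb, F#, A, C.

Eb, F#, A, C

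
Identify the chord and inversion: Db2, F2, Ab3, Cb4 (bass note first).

The distinct note names are Db, F, Ab, Cb. Stacked in thirds they read Db–F–Ab–Cb, which is a dominant seventh chord on Db.
The lowest note is Db, the root of the chord, so this is root position (figured bass 7).

Db dominant seventh, root position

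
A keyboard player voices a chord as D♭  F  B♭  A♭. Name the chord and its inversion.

Bb minor seventh, first inversion

Reducing to letter names: Db, F, Bb, Ab. These stack in thirds as Bb–Db–F–Ab — a Bb minor seventh chord.
With the third (Db) in the bass, the chord is in first inversion (figured bass 6/5).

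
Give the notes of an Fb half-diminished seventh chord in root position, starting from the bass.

The chord tones are Fb–Abb–Cbb–Ebb. With the root (Fb) lowest for root position: Fb, Abb, Cbb, Ebb.

Fb, Abb, Cbb, Ebb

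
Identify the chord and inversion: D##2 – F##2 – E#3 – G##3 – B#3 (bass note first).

E# major ninth, third inversion

Reducing to letter names: D##, F##, E#, G##, B#. These stack in thirds as E#–G##–B#–D##–F## — an E# major ninth chord.
D## is the seventh of E# major ninth; seventh in the bass means third inversion.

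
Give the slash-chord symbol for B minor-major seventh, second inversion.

Bm(maj7)/F#

Second inversion of B minor-major seventh has the fifth (F#) in the bass. As a slash chord: Bm(maj7)/F#.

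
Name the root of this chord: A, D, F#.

The distinct letter names are A, D, F#. Arranged as a stack of thirds they read D–F#–A, so D is the root (a D major triad).

D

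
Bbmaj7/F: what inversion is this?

second inversion

Bbmaj7/F means Bb major seventh with F in the bass. F is the fifth of Bb major seventh (Bb–D–F–A), so this is second inversion.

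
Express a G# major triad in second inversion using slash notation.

Second inversion of G# major has the fifth (D#) in the bass. As a slash chord: G#/D#.

G#/D#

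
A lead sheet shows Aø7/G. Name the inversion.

Aø7/G means A half-diminished seventh with G in the bass. G is the seventh of A half-diminished seventh (A–C–Eb–G), so this is third inversion.

third inversion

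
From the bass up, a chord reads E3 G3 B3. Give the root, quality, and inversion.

The distinct note names are E, G, B. Stacked in thirds they read E–G–B, which is a minor triad on E.
The lowest note is E, the root of the chord, so this is root position (figured bass 5/3).

E minor, root position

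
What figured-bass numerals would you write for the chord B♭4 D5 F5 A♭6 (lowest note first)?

The notes Bb, D, F, Ab stack in thirds as Bb–D–F–Ab — a Bb dominant seventh chord. The bass Bb is the root, so this is root position: figured 7.

7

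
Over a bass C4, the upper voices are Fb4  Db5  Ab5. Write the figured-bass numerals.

4/2

The notes C, Fb, Db, Ab stack in thirds as Db–Fb–Ab–C — a Db minor-major seventh chord. The bass C is the seventh, so this is third inversion: figured 4/2.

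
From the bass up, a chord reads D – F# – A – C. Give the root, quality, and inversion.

D dominant seventh, root position

The distinct note names are D, F#, A, C. Stacked in thirds they read D–F#–A–C, which is a dominant seventh chord on D.
With the root (D) in the bass, the chord is in root position (figured bass 7).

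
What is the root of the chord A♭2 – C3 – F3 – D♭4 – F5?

Reordering Ab, C, F, Db into stacked thirds gives Db–F–Ab–C; the bottom of that stack, Db, is the root.

Db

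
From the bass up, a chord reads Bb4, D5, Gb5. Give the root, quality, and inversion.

Reducing to letter names: Bb, D, Gb. These stack in thirds as Gb–Bb–D — a Gb augmented triad.
The lowest note is Bb, the third of the chord, so this is first inversion (figured bass 6).

Gb augmented, first inversion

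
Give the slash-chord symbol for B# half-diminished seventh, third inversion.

Third inversion of B# half-diminished seventh has the seventh (A#) in the bass. As a slash chord: B#ø7/A#.

B#ø7/A#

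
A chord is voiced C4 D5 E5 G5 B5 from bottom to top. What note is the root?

C, D, E, G, B are the tones of a C major ninth chord (C–E–G–B–D), making C the root.

C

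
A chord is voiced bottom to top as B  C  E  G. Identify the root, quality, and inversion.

The distinct note names are B, C, E, G. Stacked in thirds they read C–E–G–B, which is a major seventh chord on C.
B is the seventh of C major seventh; seventh in the bass means third inversion (figured bass 4/2).

C major seventh, third inversion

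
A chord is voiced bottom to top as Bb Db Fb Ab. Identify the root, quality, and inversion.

Bb half-diminished seventh, root position

Reducing to letter names: Bb, Db, Fb, Ab. These stack in thirds as Bb–Db–Fb–Ab — a Bb half-diminished seventh chord.
The lowest note is Bb, the root of the chord, so this is root position (figured bass 7).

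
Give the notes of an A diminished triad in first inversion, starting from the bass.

C, Eb, A

A diminished is A–C–Eb. First inversion puts the third (C) in the bass, with the remaining tones above: C, Eb, A.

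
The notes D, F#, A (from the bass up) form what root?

Reordering D, F#, A into stacked thirds gives D–F#–A; the bottom of that stack, D, is the root.

D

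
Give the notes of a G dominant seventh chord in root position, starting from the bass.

G dominant seventh is G–B–D–F. Root position puts the root (G) in the bass, with the remaining tones above: G, B, D, F.

G, B, D, F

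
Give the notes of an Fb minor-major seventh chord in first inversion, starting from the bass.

Fb minor-major seventh is Fb–Abb–Cb–Eb. First inversion puts the third (Abb) in the bass, with the remaining tones above: Abb, Cb, Eb, Fb.

Abb, Cb, Eb, Fb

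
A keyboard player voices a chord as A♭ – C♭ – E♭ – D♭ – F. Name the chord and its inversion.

The pitch classes Ab, Cb, Eb, Db, F arrange in thirds as Db–F–Ab–Cb–Eb: a Db dominant ninth chord.
The lowest note is Ab, the fifth of the chord, so this is second inversion.

Db dominant ninth, second inversion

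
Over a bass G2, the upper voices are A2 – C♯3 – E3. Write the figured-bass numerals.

4/2

The notes G, A, C#, E stack in thirds as A–C#–E–G — an A dominant seventh chord. The bass G is the seventh, so this is third inversion: figured 4/2.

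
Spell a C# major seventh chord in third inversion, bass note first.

C# major seventh is C#–E#–G#–B#. Third inversion puts the seventh (B#) in the bass, with the remaining tones above: B#, C#, E#, G#.

B#, C#, E#, G#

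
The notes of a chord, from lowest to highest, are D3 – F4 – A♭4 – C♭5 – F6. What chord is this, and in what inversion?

D diminished seventh, root position

The pitch classes D, F, Ab, Cb arrange in thirds as D–F–Ab–Cb: a D diminished seventh chord.
With the root (D) in the bass, the chord is in root position (figured bass 7).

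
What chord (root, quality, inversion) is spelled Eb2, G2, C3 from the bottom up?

C minor, first inversion

The distinct note names are Eb, G, C. Stacked in thirds they read C–Eb–G, which is a minor triad on C.
With the third (Eb) in the bass, the chord is in first inversion (figured bass 6).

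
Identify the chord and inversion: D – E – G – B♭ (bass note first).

E half-diminished seventh, third inversion

The distinct note names are D, E, G, Bb. Stacked in thirds they read E–G–Bb–D, which is a half-diminished seventh chord on E.
The lowest note is D, the seventh of the chord, so this is third inversion (figured bass 4/2).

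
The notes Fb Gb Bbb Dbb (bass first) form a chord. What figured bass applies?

4/2

The notes Fb, Gb, Bbb, Dbb stack in thirds as Gb–Bbb–Dbb–Fb — a Gb half-diminished seventh chord. The bass Fb is the seventh, so this is third inversion: figured 4/2.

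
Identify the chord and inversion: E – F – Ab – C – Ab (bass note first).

F minor-major seventh, third inversion

Reducing to letter names: E, F, Ab, C. These stack in thirds as F–Ab–C–E — an F minor-major seventh chord.
With the seventh (E) in the bass, the chord is in third inversion (figured bass 4/2).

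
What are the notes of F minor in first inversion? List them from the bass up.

The chord tones are F–Ab–C. With the third (Ab) lowest for first inversion: Ab, C, F.

Ab, C, F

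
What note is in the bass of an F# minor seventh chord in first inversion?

In first inversion the third is lowest. For F# minor seventh (F#–A–C#–E) that is A.

A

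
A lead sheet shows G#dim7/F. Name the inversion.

G#dim7/F means G# diminished seventh with F in the bass. F is the seventh of G# diminished seventh (G#–B–D–F), so this is third inversion.

third inversion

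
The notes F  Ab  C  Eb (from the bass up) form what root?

F

The distinct letter names are F, Ab, C, Eb. Arranged as a stack of thirds they read F–Ab–C–Eb, so F is the root (an F minor seventh chord).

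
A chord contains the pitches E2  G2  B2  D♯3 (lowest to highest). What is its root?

E

The distinct letter names are E, G, B, D#. Arranged as a stack of thirds they read E–G–B–D#, so E is the root (an E minor-major seventh chord).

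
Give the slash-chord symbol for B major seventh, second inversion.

Bmaj7/F#

Second inversion of B major seventh has the fifth (F#) in the bass. As a slash chord: Bmaj7/F#.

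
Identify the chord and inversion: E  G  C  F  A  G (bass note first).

The pitch classes E, G, C, F, A arrange in thirds as F–A–C–E–G: an F major ninth chord.
With the seventh (E) in the bass, the chord is in third inversion.

F major ninth, third inversion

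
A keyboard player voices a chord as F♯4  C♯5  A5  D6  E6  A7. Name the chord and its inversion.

The distinct note names are F#, C#, A, D, E. Stacked in thirds they read D–F#–A–C#–E, which is a major ninth chord on D.
The lowest note is F#, the third of the chord, so this is first inversion.

D major ninth, first inversion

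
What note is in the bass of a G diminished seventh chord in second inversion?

Db

G diminished seventh is G–Bb–Db–Fb. Second inversion places the fifth in the bass: Db.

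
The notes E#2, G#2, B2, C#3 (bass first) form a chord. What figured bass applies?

6/5

The notes E#, G#, B, C# stack in thirds as C#–E#–G#–B — a C# dominant seventh chord. The bass E# is the third, so this is first inversion: figured 6/5.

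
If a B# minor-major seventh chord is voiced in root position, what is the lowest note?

B# minor-major seventh is B#–D#–F##–A##. Root position places the root in the bass: B#.

B#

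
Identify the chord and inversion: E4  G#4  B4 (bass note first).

E major, root position

The distinct note names are E, G#, B. Stacked in thirds they read E–G#–B, which is a major triad on E.
With the root (E) in the bass, the chord is in root position (figured bass 5/3).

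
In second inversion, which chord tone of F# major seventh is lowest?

C#

F# major seventh is F#–A#–C#–E#. Second inversion places the fifth in the bass: C#.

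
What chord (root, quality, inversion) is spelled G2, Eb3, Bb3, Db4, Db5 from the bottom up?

Eb dominant seventh, first inversion

Reducing to letter names: G, Eb, Bb, Db. These stack in thirds as Eb–G–Bb–Db — an Eb dominant seventh chord.
With the third (G) in the bass, the chord is in first inversion (figured bass 6/5).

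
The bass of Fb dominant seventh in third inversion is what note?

Fb dominant seventh is Fb–Ab–Cb–Ebb. Third inversion places the seventh in the bass: Ebb.

Ebb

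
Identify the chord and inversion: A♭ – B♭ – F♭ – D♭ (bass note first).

The pitch classes Ab, Bb, Fb, Db arrange in thirds as Bb–Db–Fb–Ab: a Bb half-diminished seventh chord.
The lowest note is Ab, the seventh of the chord, so this is third inversion (figured bass 4/2).

Bb half-diminished seventh, third inversion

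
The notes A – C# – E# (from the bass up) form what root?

A

A, C#, E# are the tones of an A augmented triad (A–C#–E#), making A the root.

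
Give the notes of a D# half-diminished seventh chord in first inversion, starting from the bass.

The chord tones are D#–F#–A–C#. With the third (F#) lowest for first inversion: F#, A, C#, D#.

F#, A, C#, D#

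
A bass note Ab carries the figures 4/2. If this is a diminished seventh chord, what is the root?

The figures 4/2 mean the seventh of the chord is in the bass. If Ab is the seventh of a diminished seventh chord, the root is B (chord tones B–D–F–Ab).

B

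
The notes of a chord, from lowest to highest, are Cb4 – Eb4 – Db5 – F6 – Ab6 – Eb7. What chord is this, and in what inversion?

Db dominant ninth, third inversion

The pitch classes Cb, Eb, Db, F, Ab arrange in thirds as Db–F–Ab–Cb–Eb: a Db dominant ninth chord.
Cb is the seventh of Db dominant ninth; seventh in the bass means third inversion.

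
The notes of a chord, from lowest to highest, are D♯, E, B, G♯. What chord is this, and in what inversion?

The pitch classes D#, E, B, G# arrange in thirds as E–G#–B–D#: an E major seventh chord.
D# is the seventh of E major seventh; seventh in the bass means third inversion (figured bass 4/2).

E major seventh, third inversion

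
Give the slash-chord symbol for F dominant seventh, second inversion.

Second inversion of F dominant seventh has the fifth (C) in the bass. As a slash chord: F7/C.

F7/C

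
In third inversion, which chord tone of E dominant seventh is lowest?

D

E dominant seventh is E–G#–B–D. Third inversion places the seventh in the bass: D.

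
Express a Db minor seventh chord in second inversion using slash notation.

Second inversion of Db minor seventh has the fifth (Ab) in the bass. As a slash chord: Dbm7/Ab.

Dbm7/Ab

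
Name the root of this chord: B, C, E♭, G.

C

The distinct letter names are B, C, Eb, G. Arranged as a stack of thirds they read C–Eb–G–B, so C is the root (a C minor-major seventh chord).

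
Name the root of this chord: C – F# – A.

C, F#, A are the tones of an F# diminished triad (F#–A–C), making F# the root.

F#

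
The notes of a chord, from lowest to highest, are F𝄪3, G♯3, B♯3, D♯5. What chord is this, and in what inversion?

The distinct note names are F##, G#, B#, D#. Stacked in thirds they read G#–B#–D#–F##, which is a major seventh chord on G#.
The lowest note is F##, the seventh of the chord, so this is third inversion (figured bass 4/2).

G# major seventh, third inversion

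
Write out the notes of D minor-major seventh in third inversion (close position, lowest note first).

C#, D, F, A

Spelling D minor-major seventh: D–F–A–C#. In third inversion the seventh is bass, giving C#, D, F, A from the bottom.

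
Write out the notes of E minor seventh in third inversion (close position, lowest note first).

Spelling E minor seventh: E–G–B–D. In third inversion the seventh is bass, giving D, E, G, B from the bottom.

D, E, G, B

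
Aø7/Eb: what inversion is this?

second inversion

Aø7/Eb means A half-diminished seventh with Eb in the bass. Eb is the fifth of A half-diminished seventh (A–C–Eb–G), so this is second inversion.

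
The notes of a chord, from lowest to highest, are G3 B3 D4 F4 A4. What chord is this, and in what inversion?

G dominant ninth, root position

The pitch classes G, B, D, F, A arrange in thirds as G–B–D–F–A: a G dominant ninth chord.
G is the root of G dominant ninth; root in the bass means root position.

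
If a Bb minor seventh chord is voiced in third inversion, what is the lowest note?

The seventh of Bb minor seventh (Bb–Db–F–Ab) is Ab; that is the bass in third inversion.

Ab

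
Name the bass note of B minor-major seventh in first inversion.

D

B minor-major seventh is B–D–F#–A#. First inversion places the third in the bass: D.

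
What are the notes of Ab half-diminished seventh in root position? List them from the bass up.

The chord tones are Ab–Cb–Ebb–Gb. With the root (Ab) lowest for root position: Ab, Cb, Ebb, Gb.

Ab, Cb, Ebb, Gb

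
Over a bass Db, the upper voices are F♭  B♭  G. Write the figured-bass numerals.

4/3

The notes Db, Fb, Bb, G stack in thirds as G–Bb–Db–Fb — a G diminished seventh chord. The bass Db is the fifth, so this is second inversion: figured 4/3.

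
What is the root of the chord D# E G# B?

D#, E, G#, B are the tones of an E major seventh chord (E–G#–B–D#), making E the root.

E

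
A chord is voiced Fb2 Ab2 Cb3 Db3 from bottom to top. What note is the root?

The distinct letter names are Fb, Ab, Cb, Db. Arranged as a stack of thirds they read Db–Fb–Ab–Cb, so Db is the root (a Db minor seventh chord).

Db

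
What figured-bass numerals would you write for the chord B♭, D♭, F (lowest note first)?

5/3

The notes Bb, Db, F stack in thirds as Bb–Db–F — a Bb minor triad. The bass Bb is the root, so this is root position: figured 5/3.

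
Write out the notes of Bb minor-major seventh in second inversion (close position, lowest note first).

The chord tones are Bb–Db–F–A. With the fifth (F) lowest for second inversion: F, A, Bb, Db.

F, A, Bb, Db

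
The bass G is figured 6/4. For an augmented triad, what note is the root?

The figures 6/4 mean the fifth of the chord is in the bass. If G is the fifth of an augmented triad, the root is Cb (chord tones Cb–Eb–G).

Cb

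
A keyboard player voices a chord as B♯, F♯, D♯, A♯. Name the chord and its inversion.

B# half-diminished seventh, root position

The pitch classes B#, F#, D#, A# arrange in thirds as B#–D#–F#–A#: a B# half-diminished seventh chord.
With the root (B#) in the bass, the chord is in root position (figured bass 7).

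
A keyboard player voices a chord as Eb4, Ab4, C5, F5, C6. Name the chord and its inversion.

F minor seventh, third inversion

The pitch classes Eb, Ab, C, F arrange in thirds as F–Ab–C–Eb: an F minor seventh chord.
The lowest note is Eb, the seventh of the chord, so this is third inversion (figured bass 4/2).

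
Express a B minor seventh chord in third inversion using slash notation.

Third inversion of B minor seventh has the seventh (A) in the bass. As a slash chord: Bm7/A.

Bm7/A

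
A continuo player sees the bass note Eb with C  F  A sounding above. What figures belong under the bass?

4/2

The notes Eb, C, F, A stack in thirds as F–A–C–Eb — an F dominant seventh chord. The bass Eb is the seventh, so this is third inversion: figured 4/2.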